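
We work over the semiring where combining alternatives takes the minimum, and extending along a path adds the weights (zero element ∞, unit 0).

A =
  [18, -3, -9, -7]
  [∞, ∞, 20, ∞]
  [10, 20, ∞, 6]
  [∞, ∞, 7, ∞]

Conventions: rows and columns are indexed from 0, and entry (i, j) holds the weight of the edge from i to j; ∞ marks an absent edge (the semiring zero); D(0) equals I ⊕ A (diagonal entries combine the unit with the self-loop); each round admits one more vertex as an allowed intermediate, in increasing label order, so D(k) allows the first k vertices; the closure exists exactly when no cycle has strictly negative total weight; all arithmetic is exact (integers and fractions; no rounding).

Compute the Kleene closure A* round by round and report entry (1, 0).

D(0):
  [0, -3, -9, -7]
  [∞, 0, 20, ∞]
  [10, 20, 0, 6]
  [∞, ∞, 7, 0]
D(1):
  [0, -3, -9, -7]
  [∞, 0, 20, ∞]
  [10, 7, 0, 3]
  [∞, ∞, 7, 0]
D(2):
  [0, -3, -9, -7]
  [∞, 0, 20, ∞]
  [10, 7, 0, 3]
  [∞, ∞, 7, 0]
D(3):
  [0, -3, -9, -7]
  [30, 0, 20, 23]
  [10, 7, 0, 3]
  [17, 14, 7, 0]
D(4):
  [0, -3, -9, -7]
  [30, 0, 20, 23]
  [10, 7, 0, 3]
  [17, 14, 7, 0]
Answer: A*[1][0] = 30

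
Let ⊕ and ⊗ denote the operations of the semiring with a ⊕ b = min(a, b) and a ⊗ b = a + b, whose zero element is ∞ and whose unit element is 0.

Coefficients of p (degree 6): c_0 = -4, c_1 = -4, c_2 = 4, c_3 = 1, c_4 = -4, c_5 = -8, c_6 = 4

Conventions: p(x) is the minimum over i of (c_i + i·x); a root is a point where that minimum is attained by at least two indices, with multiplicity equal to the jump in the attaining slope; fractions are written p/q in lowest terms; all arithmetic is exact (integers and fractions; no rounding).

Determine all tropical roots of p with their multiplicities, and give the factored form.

hull edge (i=0, c=-4) to (i=5, c=-8): slope -4/5, span 5
hull edge (i=5, c=-8) to (i=6, c=4): slope 12, span 1
Factored form: p(x) = 4 ⊗ (x ⊕ (-12)) ⊗ (x ⊕ 4/5) ⊗ (x ⊕ 4/5) ⊗ (x ⊕ 4/5) ⊗ (x ⊕ 4/5) ⊗ (x ⊕ 4/5)
Answer: roots = -12 (mult 1), 4/5 (mult 5)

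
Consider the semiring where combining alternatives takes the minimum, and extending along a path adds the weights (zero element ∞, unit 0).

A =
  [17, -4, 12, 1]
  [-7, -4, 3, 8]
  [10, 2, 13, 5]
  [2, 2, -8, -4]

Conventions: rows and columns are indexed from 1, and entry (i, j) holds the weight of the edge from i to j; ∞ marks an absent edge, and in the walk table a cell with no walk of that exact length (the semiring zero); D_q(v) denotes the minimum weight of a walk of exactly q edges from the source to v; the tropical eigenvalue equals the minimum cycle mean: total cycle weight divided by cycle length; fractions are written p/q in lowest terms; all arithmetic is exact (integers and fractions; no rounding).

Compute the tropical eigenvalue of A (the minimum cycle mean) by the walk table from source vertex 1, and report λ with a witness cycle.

q=0: [0, ∞, ∞, ∞]
q=1: [17, -4, 12, 1]
q=2: [-11, -8, -7, -3]
q=3: [-15, -15, -11, -10]
q=4: [-22, -19, -18, -14]
Optimal cycle mean attained by: cycle 1->2->1, total (-4) + (-7), length 2.
Answer: λ = -11/2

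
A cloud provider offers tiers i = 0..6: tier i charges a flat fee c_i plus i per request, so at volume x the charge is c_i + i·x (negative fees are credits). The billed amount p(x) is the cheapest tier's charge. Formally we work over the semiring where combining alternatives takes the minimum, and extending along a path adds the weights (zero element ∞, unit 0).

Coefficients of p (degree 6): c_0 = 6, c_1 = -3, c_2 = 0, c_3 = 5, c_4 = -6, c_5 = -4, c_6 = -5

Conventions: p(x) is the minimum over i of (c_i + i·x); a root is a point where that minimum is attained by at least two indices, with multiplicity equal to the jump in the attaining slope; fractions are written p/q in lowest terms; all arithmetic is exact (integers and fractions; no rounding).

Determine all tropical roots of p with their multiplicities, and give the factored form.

hull edge (i=0, c=6) to (i=1, c=-3): slope -9, span 1
hull edge (i=1, c=-3) to (i=4, c=-6): slope -1, span 3
hull edge (i=4, c=-6) to (i=6, c=-5): slope 1/2, span 2
Factored form: p(x) = -5 ⊗ (x ⊕ (-1/2)) ⊗ (x ⊕ (-1/2)) ⊗ (x ⊕ 1) ⊗ (x ⊕ 1) ⊗ (x ⊕ 1) ⊗ (x ⊕ 9)
Answer: roots = -1/2 (mult 2), 1 (mult 3), 9 (mult 1)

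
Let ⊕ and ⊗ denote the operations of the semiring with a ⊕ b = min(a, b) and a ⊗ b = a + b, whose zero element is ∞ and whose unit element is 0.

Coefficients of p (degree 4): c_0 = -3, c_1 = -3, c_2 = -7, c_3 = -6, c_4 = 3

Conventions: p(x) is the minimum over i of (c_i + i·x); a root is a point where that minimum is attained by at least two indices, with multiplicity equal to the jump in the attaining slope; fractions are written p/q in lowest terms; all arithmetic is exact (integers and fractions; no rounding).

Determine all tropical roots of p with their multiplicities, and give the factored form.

hull edge (i=0, c=-3) to (i=2, c=-7): slope -2, span 2
hull edge (i=2, c=-7) to (i=3, c=-6): slope 1, span 1
hull edge (i=3, c=-6) to (i=4, c=3): slope 9, span 1
Factored form: p(x) = 3 ⊗ (x ⊕ (-9)) ⊗ (x ⊕ (-1)) ⊗ (x ⊕ 2) ⊗ (x ⊕ 2)
Answer: roots = -9 (mult 1), -1 (mult 1), 2 (mult 2)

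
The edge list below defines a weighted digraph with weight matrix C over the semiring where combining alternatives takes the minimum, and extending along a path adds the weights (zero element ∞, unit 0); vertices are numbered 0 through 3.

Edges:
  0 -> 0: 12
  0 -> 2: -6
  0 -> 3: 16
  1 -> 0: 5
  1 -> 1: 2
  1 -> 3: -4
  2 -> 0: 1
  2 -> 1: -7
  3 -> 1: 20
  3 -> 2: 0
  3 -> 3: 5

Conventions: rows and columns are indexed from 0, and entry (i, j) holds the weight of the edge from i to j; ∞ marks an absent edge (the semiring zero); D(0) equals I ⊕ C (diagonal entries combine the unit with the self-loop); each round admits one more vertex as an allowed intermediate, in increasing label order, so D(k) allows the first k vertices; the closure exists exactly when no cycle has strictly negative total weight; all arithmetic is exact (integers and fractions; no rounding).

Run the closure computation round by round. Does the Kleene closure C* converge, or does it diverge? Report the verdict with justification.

D(0):
  [0, ∞, -6, 16]
  [5, 0, ∞, -4]
  [1, -7, 0, ∞]
  [∞, 20, 0, 0]
Detection: at round 1, diagonal entry (2, 2) turns strictly negative.
Key observation: the cycle 2->0->2 has total weight 1 + (-6), which is strictly negative.
Answer: DIVERGES — negative cycle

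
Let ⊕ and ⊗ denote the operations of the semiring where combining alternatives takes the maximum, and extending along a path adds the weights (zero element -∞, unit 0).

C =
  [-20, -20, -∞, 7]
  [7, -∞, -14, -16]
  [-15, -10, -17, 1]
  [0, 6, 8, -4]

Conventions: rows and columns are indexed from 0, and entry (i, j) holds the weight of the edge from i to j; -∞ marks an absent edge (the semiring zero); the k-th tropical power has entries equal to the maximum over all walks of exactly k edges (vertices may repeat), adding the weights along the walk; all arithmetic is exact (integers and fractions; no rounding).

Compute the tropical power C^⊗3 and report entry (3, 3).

C^⊗2:
  [7, 13, 15, 3]
  [-13, -10, -8, 14]
  [1, 7, 9, -3]
  [13, 2, 4, 9]
C^⊗3:
  [20, 9, 11, 16]
  [14, 20, 22, 10]
  [14, 3, 5, 10]
  [9, 15, 17, 20]
Key observation: the optimum is the walk 3->1->0->3, with weight 6 + 7 + 7 = 20.
Optimal value attained by: walk 3->1->0->3.
Answer: (C^⊗3)[3][3] = 20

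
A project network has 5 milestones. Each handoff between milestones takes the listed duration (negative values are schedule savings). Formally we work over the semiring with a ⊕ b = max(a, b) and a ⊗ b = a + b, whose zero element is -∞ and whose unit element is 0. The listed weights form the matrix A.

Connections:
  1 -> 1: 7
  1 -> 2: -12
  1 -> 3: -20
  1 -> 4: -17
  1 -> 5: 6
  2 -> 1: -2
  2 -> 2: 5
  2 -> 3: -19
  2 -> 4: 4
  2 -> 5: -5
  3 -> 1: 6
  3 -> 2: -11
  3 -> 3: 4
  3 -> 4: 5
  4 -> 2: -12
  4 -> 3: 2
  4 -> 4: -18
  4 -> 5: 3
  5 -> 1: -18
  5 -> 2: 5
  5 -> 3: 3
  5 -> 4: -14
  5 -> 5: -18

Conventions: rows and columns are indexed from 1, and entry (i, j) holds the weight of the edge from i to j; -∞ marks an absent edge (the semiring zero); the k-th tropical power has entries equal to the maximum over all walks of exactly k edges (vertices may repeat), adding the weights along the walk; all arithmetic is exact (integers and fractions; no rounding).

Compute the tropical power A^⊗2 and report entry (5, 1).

A^⊗2:
  [14, 11, 9, -8, 13]
  [5, 10, 6, 9, 7]
  [13, -6, 8, 9, 12]
  [8, 8, 6, 7, -15]
  [9, 10, 7, 9, 0]
Key observation: the optimum is the walk 5->3->1, with weight 3 + 6 = 9.
Optimal value attained by: walk 5->3->1.
Answer: (A^⊗2)[5][1] = 9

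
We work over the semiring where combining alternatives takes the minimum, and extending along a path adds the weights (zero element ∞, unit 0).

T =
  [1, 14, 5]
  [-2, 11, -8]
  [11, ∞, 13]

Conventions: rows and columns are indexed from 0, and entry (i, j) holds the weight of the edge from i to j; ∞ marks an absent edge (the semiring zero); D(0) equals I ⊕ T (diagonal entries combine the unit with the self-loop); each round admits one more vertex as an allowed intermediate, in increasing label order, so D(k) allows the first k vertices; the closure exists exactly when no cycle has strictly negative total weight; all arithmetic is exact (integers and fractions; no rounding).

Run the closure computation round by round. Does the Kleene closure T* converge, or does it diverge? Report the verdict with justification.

D(0):
  [0, 14, 5]
  [-2, 0, -8]
  [11, ∞, 0]
D(1):
  [0, 14, 5]
  [-2, 0, -8]
  [11, 25, 0]
D(2):
  [0, 14, 5]
  [-2, 0, -8]
  [11, 25, 0]
D(3):
  [0, 14, 5]
  [-2, 0, -8]
  [11, 25, 0]
Key observation: every diagonal entry stays at the unit through all rounds, so no improving cycle exists.
Answer: CONVERGES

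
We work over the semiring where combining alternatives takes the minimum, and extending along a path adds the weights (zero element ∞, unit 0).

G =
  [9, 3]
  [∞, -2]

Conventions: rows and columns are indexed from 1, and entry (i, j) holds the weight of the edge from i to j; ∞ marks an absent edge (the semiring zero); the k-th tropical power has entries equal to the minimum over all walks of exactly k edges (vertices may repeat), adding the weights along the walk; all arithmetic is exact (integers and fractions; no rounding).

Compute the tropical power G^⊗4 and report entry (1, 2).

G^⊗2:
  [18, 1]
  [∞, -4]
G^⊗3:
  [27, -1]
  [∞, -6]
G^⊗4:
  [36, -3]
  [∞, -8]
Key observation: the optimum is the walk 1->2->2->2->2, with weight 3 + (-2) + (-2) + (-2) = -3.
Optimal value attained by: walk 1->2->2->2->2.
Answer: (G^⊗4)[1][2] = -3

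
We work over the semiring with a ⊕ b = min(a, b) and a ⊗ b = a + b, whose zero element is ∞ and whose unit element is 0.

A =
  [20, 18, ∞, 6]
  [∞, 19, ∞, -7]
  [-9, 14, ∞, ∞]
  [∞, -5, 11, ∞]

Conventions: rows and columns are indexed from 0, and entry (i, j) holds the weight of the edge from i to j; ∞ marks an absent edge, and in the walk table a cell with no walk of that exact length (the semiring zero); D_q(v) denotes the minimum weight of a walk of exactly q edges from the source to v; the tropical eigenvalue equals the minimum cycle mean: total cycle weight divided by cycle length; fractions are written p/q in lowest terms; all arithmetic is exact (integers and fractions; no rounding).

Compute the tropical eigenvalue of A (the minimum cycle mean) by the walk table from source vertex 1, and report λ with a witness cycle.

q=0: [∞, 0, ∞, ∞]
q=1: [∞, 19, ∞, -7]
q=2: [∞, -12, 4, 12]
q=3: [-5, 7, 23, -19]
q=4: [14, -24, -8, 0]
Optimal cycle mean attained by: cycle 1->3->1, total (-7) + (-5), length 2.
Answer: λ = -6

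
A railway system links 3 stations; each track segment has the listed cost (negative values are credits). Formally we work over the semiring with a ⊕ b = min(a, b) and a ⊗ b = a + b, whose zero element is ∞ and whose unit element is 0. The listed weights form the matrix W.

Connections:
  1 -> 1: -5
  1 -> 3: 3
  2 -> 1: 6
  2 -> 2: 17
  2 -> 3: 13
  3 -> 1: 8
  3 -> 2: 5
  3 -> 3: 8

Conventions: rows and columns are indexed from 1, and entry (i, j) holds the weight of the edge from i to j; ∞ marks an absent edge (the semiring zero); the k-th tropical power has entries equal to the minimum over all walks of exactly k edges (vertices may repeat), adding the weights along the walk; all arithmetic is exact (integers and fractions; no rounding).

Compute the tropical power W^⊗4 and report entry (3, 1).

W^⊗2:
  [-10, 8, -2]
  [1, 18, 9]
  [3, 13, 11]
W^⊗3:
  [-15, 3, -7]
  [-4, 14, 4]
  [-2, 16, 6]
W^⊗4:
  [-20, -2, -12]
  [-9, 9, -1]
  [-7, 11, 1]
Key observation: the optimum is the walk 3->1->1->1->1, with weight 8 + (-5) + (-5) + (-5) = -7.
Optimal value attained by: walk 3->1->1->1->1.
Answer: (W^⊗4)[3][1] = -7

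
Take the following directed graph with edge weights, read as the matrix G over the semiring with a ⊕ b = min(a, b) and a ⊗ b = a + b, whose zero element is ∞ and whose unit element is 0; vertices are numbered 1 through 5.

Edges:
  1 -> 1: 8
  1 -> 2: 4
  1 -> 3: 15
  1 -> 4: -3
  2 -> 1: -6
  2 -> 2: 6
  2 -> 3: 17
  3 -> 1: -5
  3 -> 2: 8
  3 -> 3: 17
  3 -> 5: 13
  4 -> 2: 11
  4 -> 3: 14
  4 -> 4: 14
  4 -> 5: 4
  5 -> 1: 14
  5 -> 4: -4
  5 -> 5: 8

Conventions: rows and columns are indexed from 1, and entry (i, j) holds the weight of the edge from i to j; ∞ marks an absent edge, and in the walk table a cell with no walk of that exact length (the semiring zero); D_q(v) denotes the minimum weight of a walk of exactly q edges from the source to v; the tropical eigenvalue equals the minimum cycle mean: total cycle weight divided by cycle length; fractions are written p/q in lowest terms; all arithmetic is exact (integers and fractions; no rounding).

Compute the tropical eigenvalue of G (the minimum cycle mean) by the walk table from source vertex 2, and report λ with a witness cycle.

q=0: [∞, 0, ∞, ∞, ∞]
q=1: [-6, 6, 17, ∞, ∞]
q=2: [0, -2, 9, -9, 30]
q=3: [-8, 2, 5, -3, -5]
q=4: [-4, -4, 7, -11, 1]
q=5: [-10, 0, 3, -7, -7]
Optimal cycle mean attained by: cycle 1->2->1, total 4 + (-6), length 2.
Answer: λ = -1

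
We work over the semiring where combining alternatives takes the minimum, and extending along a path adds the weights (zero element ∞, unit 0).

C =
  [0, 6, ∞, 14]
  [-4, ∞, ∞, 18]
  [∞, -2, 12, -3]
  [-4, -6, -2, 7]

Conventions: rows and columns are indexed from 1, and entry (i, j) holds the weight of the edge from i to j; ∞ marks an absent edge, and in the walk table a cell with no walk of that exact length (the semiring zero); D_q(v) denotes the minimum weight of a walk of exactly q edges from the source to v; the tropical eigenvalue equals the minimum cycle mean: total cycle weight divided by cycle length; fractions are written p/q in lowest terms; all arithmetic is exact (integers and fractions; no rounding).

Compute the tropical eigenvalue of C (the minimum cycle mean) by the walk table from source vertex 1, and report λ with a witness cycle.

q=0: [0, ∞, ∞, ∞]
q=1: [0, 6, ∞, 14]
q=2: [0, 6, 12, 14]
q=3: [0, 6, 12, 9]
q=4: [0, 3, 7, 9]
Optimal cycle mean attained by: cycle 3->4->3, total (-3) + (-2), length 2.
Answer: λ = -5/2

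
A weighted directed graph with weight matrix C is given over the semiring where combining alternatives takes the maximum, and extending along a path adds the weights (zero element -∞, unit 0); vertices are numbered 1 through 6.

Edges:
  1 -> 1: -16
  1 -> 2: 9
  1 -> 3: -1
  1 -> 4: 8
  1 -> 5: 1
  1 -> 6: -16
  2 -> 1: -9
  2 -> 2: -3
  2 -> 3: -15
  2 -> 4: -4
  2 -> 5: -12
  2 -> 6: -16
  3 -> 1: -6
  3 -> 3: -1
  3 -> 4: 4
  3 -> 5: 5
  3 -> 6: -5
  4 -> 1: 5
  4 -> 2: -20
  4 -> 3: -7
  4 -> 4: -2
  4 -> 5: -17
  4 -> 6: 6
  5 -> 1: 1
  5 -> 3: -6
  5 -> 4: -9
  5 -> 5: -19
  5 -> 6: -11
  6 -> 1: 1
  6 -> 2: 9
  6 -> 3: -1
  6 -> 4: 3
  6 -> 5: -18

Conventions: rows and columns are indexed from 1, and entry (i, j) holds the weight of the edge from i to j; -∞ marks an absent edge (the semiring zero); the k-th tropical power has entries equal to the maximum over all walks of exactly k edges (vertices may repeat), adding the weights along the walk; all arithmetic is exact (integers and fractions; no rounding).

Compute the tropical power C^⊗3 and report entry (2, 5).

C^⊗2:
  [13, 6, 1, 6, 4, 14]
  [1, 0, -10, -1, -8, 2]
  [9, 4, -1, 3, 4, 10]
  [7, 15, 5, 13, 6, 4]
  [-4, 10, 0, 9, 2, -3]
  [8, 10, 0, 9, 4, 9]
C^⊗3:
  [15, 23, 13, 21, 14, 12]
  [4, 11, 1, 9, 2, 5]
  [11, 19, 9, 17, 10, 9]
  [18, 16, 6, 15, 10, 19]
  [14, 7, 2, 7, 5, 15]
  [14, 18, 8, 16, 9, 15]
Key observation: the optimum is the walk 2->4->1->5, with weight (-4) + 5 + 1 = 2.
Optimal value attained by: walk 2->4->1->5.
Answer: (C^⊗3)[2][5] = 2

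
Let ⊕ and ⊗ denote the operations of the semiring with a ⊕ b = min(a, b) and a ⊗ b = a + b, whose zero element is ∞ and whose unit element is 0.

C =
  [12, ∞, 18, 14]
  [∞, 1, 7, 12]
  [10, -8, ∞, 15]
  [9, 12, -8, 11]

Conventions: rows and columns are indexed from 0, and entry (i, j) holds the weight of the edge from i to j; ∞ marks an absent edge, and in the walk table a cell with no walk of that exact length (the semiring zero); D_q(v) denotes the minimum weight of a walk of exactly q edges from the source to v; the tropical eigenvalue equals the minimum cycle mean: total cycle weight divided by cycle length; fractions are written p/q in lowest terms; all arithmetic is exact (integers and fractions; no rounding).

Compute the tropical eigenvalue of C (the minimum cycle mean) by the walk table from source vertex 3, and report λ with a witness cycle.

q=0: [∞, ∞, ∞, 0]
q=1: [9, 12, -8, 11]
q=2: [2, -16, 3, 7]
q=3: [13, -15, -9, -4]
q=4: [1, -17, -12, -3]
Optimal cycle mean attained by: cycle 1->3->2->1, total 12 + (-8) + (-8), length 3.
Answer: λ = -4/3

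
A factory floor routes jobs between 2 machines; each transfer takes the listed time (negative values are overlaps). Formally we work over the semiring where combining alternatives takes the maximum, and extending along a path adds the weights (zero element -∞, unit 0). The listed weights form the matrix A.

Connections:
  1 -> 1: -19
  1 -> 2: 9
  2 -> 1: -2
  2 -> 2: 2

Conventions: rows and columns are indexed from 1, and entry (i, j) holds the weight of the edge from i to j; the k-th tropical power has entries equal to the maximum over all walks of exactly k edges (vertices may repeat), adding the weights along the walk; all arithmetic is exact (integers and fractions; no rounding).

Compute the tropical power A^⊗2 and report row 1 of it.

A^⊗2:
  [7, 11]
  [0, 7]
Answer: row 1 of A^⊗2 = [7, 11]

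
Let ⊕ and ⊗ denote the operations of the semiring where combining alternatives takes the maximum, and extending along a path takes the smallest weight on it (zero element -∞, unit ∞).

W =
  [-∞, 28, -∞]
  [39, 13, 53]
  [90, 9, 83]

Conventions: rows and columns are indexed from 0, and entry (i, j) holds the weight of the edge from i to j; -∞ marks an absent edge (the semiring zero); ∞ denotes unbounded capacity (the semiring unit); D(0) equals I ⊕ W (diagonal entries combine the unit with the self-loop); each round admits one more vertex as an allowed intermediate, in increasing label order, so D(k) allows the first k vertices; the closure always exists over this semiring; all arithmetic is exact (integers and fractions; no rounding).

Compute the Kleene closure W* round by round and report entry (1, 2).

D(0):
  [∞, 28, -∞]
  [39, ∞, 53]
  [90, 9, ∞]
D(1):
  [∞, 28, -∞]
  [39, ∞, 53]
  [90, 28, ∞]
D(2):
  [∞, 28, 28]
  [39, ∞, 53]
  [90, 28, ∞]
D(3):
  [∞, 28, 28]
  [53, ∞, 53]
  [90, 28, ∞]
Answer: W*[1][2] = 53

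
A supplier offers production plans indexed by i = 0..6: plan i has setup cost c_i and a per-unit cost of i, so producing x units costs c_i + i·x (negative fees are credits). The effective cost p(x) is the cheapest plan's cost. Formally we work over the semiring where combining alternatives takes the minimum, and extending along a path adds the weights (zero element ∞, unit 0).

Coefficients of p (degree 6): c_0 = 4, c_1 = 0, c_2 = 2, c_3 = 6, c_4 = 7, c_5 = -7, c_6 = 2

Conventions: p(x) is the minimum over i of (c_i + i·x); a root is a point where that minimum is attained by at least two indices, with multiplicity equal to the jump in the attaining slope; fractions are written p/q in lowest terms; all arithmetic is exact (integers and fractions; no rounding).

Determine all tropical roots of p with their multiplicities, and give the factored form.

hull edge (i=0, c=4) to (i=1, c=0): slope -4, span 1
hull edge (i=1, c=0) to (i=5, c=-7): slope -7/4, span 4
hull edge (i=5, c=-7) to (i=6, c=2): slope 9, span 1
Factored form: p(x) = 2 ⊗ (x ⊕ (-9)) ⊗ (x ⊕ 7/4) ⊗ (x ⊕ 7/4) ⊗ (x ⊕ 7/4) ⊗ (x ⊕ 7/4) ⊗ (x ⊕ 4)
Answer: roots = -9 (mult 1), 7/4 (mult 4), 4 (mult 1)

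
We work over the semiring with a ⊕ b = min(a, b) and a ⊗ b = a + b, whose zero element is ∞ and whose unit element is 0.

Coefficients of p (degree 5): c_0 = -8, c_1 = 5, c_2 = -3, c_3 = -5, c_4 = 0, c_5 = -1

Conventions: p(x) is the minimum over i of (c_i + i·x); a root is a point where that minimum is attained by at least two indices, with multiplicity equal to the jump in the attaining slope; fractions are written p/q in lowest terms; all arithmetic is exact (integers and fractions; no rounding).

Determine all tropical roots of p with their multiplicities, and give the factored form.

hull edge (i=0, c=-8) to (i=3, c=-5): slope 1, span 3
hull edge (i=3, c=-5) to (i=5, c=-1): slope 2, span 2
Factored form: p(x) = -1 ⊗ (x ⊕ (-2)) ⊗ (x ⊕ (-2)) ⊗ (x ⊕ (-1)) ⊗ (x ⊕ (-1)) ⊗ (x ⊕ (-1))
Answer: roots = -2 (mult 2), -1 (mult 3)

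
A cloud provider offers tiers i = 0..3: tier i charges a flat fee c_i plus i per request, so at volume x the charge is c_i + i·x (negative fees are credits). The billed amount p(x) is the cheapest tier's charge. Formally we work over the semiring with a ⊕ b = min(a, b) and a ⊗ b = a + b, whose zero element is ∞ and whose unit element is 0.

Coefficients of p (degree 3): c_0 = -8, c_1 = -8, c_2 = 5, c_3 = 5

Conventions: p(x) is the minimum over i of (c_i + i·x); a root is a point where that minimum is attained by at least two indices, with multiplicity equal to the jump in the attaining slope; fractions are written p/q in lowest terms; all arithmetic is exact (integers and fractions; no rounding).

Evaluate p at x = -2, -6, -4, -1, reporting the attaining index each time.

p(-2) = min(-8+0·(-2)=-8, -8+1·(-2)=-10, 5+2·(-2)=1, 5+3·(-2)=-1) = -10 (attained by i=1)
p(-6) = min(-8+0·(-6)=-8, -8+1·(-6)=-14, 5+2·(-6)=-7, 5+3·(-6)=-13) = -14 (attained by i=1)
p(-4) = min(-8+0·(-4)=-8, -8+1·(-4)=-12, 5+2·(-4)=-3, 5+3·(-4)=-7) = -12 (attained by i=1)
p(-1) = min(-8+0·(-1)=-8, -8+1·(-1)=-9, 5+2·(-1)=3, 5+3·(-1)=2) = -9 (attained by i=1)
Answer: p(-2) = -10; p(-6) = -14; p(-4) = -12; p(-1) = -9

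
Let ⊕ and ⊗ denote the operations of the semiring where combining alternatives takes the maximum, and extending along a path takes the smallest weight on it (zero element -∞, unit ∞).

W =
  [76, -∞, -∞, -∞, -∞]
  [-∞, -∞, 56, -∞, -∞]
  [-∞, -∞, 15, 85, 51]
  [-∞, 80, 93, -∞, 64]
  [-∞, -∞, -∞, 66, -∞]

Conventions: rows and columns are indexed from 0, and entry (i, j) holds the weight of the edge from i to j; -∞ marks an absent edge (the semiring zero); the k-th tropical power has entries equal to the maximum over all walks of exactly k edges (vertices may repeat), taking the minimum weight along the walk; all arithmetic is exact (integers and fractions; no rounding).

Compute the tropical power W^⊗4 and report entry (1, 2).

W^⊗2:
  [76, -∞, -∞, -∞, -∞]
  [-∞, -∞, 15, 56, 51]
  [-∞, 80, 85, 51, 64]
  [-∞, -∞, 56, 85, 51]
  [-∞, 66, 66, -∞, 64]
W^⊗3:
  [76, -∞, -∞, -∞, -∞]
  [-∞, 56, 56, 51, 56]
  [-∞, 51, 56, 85, 51]
  [-∞, 80, 85, 56, 64]
  [-∞, -∞, 56, 66, 51]
W^⊗4:
  [76, -∞, -∞, -∞, -∞]
  [-∞, 51, 56, 56, 51]
  [-∞, 80, 85, 56, 64]
  [-∞, 56, 56, 85, 56]
  [-∞, 66, 66, 56, 64]
Key observation: the optimum is the walk 1->2->3->1->2, with weight 56 min 85 min 80 min 56 = 56.
Optimal value attained by: walk 1->2->3->1->2.
Answer: (W^⊗4)[1][2] = 56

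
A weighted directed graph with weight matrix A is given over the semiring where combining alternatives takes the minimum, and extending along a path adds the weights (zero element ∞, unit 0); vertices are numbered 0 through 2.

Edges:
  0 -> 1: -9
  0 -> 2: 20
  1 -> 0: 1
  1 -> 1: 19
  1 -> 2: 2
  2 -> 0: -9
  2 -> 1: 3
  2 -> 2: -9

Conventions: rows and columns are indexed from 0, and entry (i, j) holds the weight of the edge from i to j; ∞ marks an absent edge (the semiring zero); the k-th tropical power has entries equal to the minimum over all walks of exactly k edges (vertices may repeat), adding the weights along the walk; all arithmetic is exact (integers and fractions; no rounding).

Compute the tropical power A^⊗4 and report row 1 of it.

A^⊗2:
  [-8, 10, -7]
  [-7, -8, -7]
  [-18, -18, -18]
A^⊗3:
  [-16, -17, -16]
  [-16, -16, -16]
  [-27, -27, -27]
A^⊗4:
  [-25, -25, -25]
  [-25, -25, -25]
  [-36, -36, -36]
Answer: row 1 of A^⊗4 = [-25, -25, -25]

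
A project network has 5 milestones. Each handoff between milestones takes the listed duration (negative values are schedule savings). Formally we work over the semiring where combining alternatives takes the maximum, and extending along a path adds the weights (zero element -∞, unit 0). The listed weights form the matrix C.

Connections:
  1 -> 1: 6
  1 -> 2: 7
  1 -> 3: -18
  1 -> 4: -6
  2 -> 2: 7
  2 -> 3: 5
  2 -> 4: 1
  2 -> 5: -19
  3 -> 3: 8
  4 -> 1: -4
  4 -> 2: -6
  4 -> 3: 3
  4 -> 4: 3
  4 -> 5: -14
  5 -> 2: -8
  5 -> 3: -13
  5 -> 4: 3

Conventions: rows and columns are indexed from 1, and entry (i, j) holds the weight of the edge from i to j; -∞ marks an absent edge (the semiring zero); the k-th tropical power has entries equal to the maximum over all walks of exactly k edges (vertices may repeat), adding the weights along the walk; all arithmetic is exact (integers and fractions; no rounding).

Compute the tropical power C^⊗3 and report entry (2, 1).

C^⊗2:
  [12, 14, 12, 8, -12]
  [-3, 14, 13, 8, -12]
  [-∞, -∞, 16, -∞, -∞]
  [2, 3, 11, 6, -11]
  [-1, -1, 6, 6, -11]
C^⊗3:
  [18, 21, 20, 15, -5]
  [4, 21, 21, 15, -5]
  [-∞, -∞, 24, -∞, -∞]
  [8, 10, 19, 9, -8]
  [5, 6, 14, 9, -8]
Key observation: the optimum is the walk 2->2->4->1, with weight 7 + 1 + (-4) = 4.
Optimal value attained by: walk 2->2->4->1.
Answer: (C^⊗3)[2][1] = 4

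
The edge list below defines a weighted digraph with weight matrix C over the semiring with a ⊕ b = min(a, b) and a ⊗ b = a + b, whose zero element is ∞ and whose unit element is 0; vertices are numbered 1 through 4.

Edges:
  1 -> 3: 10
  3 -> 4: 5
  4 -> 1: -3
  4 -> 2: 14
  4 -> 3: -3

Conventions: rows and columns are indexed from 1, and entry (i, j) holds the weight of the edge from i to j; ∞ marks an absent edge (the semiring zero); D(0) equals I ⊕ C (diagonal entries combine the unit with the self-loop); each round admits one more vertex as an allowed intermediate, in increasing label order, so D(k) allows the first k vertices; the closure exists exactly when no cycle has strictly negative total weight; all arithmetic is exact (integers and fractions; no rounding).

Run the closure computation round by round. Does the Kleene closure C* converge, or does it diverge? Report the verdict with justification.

D(0):
  [0, ∞, 10, ∞]
  [∞, 0, ∞, ∞]
  [∞, ∞, 0, 5]
  [-3, 14, -3, 0]
D(1):
  [0, ∞, 10, ∞]
  [∞, 0, ∞, ∞]
  [∞, ∞, 0, 5]
  [-3, 14, -3, 0]
D(2):
  [0, ∞, 10, ∞]
  [∞, 0, ∞, ∞]
  [∞, ∞, 0, 5]
  [-3, 14, -3, 0]
D(3):
  [0, ∞, 10, 15]
  [∞, 0, ∞, ∞]
  [∞, ∞, 0, 5]
  [-3, 14, -3, 0]
D(4):
  [0, 29, 10, 15]
  [∞, 0, ∞, ∞]
  [2, 19, 0, 5]
  [-3, 14, -3, 0]
Key observation: every diagonal entry stays at the unit through all rounds, so no improving cycle exists.
Answer: CONVERGES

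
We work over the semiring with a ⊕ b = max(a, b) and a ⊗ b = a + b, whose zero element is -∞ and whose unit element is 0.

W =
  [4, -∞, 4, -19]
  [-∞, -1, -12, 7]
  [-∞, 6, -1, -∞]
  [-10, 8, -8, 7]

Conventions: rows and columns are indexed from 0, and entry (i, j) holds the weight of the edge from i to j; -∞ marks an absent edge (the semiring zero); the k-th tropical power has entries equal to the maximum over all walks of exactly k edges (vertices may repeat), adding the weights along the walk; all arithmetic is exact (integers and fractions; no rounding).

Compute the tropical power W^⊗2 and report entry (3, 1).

W^⊗2:
  [8, 10, 8, -12]
  [-3, 15, -1, 14]
  [-∞, 5, -2, 13]
  [-3, 15, -1, 15]
Key observation: the optimum is the walk 3->3->1, with weight 7 + 8 = 15.
Optimal value attained by: walk 3->3->1.
Answer: (W^⊗2)[3][1] = 15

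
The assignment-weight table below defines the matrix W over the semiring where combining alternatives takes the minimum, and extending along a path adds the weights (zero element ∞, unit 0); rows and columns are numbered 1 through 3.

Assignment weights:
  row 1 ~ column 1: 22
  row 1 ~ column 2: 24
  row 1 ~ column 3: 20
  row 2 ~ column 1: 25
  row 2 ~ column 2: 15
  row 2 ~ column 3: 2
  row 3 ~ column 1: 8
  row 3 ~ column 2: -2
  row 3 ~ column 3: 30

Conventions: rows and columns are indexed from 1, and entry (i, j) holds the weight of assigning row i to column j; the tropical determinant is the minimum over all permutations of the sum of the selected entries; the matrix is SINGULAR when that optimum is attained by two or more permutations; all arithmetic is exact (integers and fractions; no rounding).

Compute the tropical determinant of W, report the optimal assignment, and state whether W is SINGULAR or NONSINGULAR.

σ = (1, 2, 3): 22 + 15 + 30 = 67
σ = (1, 3, 2): 22 + 2 + (-2) = 22
σ = (2, 1, 3): 24 + 25 + 30 = 79
σ = (2, 3, 1): 24 + 2 + 8 = 34
σ = (3, 1, 2): 20 + 25 + (-2) = 43
σ = (3, 2, 1): 20 + 15 + 8 = 43
Optimal value attained by: σ = (1, 3, 2).
Answer: det⊕(W) = 22; verdict: NONSINGULAR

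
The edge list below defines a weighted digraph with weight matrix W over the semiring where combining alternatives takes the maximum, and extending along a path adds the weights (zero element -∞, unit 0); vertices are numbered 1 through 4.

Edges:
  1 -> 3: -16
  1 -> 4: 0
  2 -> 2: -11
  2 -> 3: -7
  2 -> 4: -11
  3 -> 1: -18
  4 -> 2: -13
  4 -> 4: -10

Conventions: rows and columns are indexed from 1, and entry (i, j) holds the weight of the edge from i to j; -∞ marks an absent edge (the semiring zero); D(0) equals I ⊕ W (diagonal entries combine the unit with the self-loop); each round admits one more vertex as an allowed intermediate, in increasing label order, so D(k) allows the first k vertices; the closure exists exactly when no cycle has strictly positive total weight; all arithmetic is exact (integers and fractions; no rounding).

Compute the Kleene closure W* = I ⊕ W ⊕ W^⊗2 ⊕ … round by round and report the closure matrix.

D(0):
  [0, -∞, -16, 0]
  [-∞, 0, -7, -11]
  [-18, -∞, 0, -∞]
  [-∞, -13, -∞, 0]
D(1):
  [0, -∞, -16, 0]
  [-∞, 0, -7, -11]
  [-18, -∞, 0, -18]
  [-∞, -13, -∞, 0]
D(2):
  [0, -∞, -16, 0]
  [-∞, 0, -7, -11]
  [-18, -∞, 0, -18]
  [-∞, -13, -20, 0]
D(3):
  [0, -∞, -16, 0]
  [-25, 0, -7, -11]
  [-18, -∞, 0, -18]
  [-38, -13, -20, 0]
D(4):
  [0, -13, -16, 0]
  [-25, 0, -7, -11]
  [-18, -31, 0, -18]
  [-38, -13, -20, 0]
Answer: W* = [[0, -13, -16, 0], [-25, 0, -7, -11], [-18, -31, 0, -18], [-38, -13, -20, 0]]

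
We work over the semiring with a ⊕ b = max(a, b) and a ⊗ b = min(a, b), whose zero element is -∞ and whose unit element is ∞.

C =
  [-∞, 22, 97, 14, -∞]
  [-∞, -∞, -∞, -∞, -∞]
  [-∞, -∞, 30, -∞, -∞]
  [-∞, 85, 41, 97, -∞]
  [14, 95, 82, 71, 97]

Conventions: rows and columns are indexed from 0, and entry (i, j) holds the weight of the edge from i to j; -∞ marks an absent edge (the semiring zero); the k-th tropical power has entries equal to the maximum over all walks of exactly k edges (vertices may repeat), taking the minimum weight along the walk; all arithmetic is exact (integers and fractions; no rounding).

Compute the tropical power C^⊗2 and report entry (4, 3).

C^⊗2:
  [-∞, 14, 30, 14, -∞]
  [-∞, -∞, -∞, -∞, -∞]
  [-∞, -∞, 30, -∞, -∞]
  [-∞, 85, 41, 97, -∞]
  [14, 95, 82, 71, 97]
Key observation: the optimum is the walk 4->3->3, with weight 71 min 97 = 71.
Optimal value attained by: walk 4->3->3.
Answer: (C^⊗2)[4][3] = 71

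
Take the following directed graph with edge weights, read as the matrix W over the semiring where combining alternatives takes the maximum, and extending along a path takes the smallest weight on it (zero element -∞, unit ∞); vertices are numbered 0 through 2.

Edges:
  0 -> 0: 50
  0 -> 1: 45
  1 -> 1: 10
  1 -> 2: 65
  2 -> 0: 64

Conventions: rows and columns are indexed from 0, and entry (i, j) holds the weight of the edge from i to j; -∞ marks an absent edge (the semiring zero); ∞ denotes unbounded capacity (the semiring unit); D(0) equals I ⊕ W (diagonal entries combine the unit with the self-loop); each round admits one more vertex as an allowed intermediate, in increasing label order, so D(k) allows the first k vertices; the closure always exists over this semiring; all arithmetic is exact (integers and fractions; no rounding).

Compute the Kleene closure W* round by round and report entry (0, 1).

D(0):
  [∞, 45, -∞]
  [-∞, ∞, 65]
  [64, -∞, ∞]
D(1):
  [∞, 45, -∞]
  [-∞, ∞, 65]
  [64, 45, ∞]
D(2):
  [∞, 45, 45]
  [-∞, ∞, 65]
  [64, 45, ∞]
D(3):
  [∞, 45, 45]
  [64, ∞, 65]
  [64, 45, ∞]
Answer: W*[0][1] = 45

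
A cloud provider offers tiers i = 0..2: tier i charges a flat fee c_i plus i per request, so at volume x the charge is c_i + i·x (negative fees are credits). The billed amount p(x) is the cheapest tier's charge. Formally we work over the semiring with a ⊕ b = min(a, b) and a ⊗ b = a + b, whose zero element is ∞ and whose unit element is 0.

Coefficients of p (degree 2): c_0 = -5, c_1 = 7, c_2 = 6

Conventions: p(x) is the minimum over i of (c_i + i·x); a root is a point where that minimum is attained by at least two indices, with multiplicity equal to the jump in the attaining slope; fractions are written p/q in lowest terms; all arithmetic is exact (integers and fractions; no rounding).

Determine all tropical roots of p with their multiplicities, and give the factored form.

hull edge (i=0, c=-5) to (i=2, c=6): slope 11/2, span 2
Factored form: p(x) = 6 ⊗ (x ⊕ (-11/2)) ⊗ (x ⊕ (-11/2))
Answer: roots = -11/2 (mult 2)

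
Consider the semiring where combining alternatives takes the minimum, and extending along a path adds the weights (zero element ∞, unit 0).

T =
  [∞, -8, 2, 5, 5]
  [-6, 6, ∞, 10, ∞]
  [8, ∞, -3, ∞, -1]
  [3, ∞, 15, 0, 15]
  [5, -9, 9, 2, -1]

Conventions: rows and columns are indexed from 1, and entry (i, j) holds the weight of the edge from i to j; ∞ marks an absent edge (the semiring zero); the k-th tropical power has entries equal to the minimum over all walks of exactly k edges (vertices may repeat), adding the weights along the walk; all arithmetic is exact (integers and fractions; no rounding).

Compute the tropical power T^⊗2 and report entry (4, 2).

T^⊗2:
  [-14, -4, -1, 2, 1]
  [0, -14, -4, -1, -1]
  [4, -10, -6, 1, -4]
  [3, -5, 5, 0, 8]
  [-15, -10, 6, 1, -2]
Key observation: the optimum is the walk 4->1->2, with weight 3 + (-8) = -5.
Optimal value attained by: walk 4->1->2.
Answer: (T^⊗2)[4][2] = -5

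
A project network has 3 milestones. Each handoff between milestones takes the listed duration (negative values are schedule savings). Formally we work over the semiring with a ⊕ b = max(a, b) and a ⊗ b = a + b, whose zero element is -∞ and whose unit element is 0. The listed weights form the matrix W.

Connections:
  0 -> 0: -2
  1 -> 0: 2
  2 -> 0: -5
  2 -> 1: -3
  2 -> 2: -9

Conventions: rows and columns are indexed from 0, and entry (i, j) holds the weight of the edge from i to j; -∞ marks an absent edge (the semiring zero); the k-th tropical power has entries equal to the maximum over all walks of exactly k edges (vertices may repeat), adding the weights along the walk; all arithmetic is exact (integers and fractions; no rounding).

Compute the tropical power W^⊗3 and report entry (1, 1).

W^⊗2:
  [-4, -∞, -∞]
  [0, -∞, -∞]
  [-1, -12, -18]
W^⊗3:
  [-6, -∞, -∞]
  [-2, -∞, -∞]
  [-3, -21, -27]
Key observation: no walk of exactly 3 edges connects these vertices, so the entry is the semiring zero.
Answer: (W^⊗3)[1][1] = -∞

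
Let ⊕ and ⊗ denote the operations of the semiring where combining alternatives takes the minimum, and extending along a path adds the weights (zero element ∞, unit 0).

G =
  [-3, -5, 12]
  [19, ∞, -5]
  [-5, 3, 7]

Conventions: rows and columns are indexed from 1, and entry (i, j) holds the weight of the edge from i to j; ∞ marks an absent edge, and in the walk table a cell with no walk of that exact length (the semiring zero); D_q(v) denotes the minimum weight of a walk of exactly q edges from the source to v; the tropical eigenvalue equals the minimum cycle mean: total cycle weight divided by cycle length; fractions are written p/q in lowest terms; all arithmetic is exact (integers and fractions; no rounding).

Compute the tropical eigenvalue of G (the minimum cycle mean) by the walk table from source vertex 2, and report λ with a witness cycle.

q=0: [∞, 0, ∞]
q=1: [19, ∞, -5]
q=2: [-10, -2, 2]
q=3: [-13, -15, -7]
Optimal cycle mean attained by: cycle 1->2->3->1, total (-5) + (-5) + (-5), length 3.
Answer: λ = -5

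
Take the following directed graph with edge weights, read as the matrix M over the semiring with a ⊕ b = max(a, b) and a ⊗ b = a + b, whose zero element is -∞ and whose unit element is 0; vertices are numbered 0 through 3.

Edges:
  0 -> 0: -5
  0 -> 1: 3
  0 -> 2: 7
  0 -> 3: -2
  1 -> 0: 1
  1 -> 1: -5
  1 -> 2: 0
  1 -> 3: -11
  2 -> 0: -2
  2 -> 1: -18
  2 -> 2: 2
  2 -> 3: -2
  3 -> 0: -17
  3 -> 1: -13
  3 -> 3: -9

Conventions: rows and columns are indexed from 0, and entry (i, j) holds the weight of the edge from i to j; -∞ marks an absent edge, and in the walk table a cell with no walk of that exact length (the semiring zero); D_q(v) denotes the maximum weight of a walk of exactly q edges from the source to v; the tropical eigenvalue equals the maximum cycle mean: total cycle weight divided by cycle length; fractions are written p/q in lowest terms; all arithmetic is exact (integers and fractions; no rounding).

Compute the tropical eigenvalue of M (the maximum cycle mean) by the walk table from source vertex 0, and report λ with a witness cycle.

q=0: [0, -∞, -∞, -∞]
q=1: [-5, 3, 7, -2]
q=2: [5, -2, 9, 5]
q=3: [7, 8, 12, 7]
q=4: [10, 10, 14, 10]
Optimal cycle mean attained by: cycle 0->2->0, total 7 + (-2), length 2.
Answer: λ = 5/2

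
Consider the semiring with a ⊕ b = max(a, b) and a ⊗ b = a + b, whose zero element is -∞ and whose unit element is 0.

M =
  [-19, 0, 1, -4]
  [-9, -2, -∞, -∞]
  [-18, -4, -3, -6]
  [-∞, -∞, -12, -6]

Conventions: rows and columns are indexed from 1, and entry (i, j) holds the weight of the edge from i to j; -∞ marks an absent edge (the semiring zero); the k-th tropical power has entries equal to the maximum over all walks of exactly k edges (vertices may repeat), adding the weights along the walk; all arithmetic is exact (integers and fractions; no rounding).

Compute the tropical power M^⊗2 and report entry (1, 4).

M^⊗2:
  [-9, -2, -2, -5]
  [-11, -4, -8, -13]
  [-13, -6, -6, -9]
  [-30, -16, -15, -12]
Key observation: the optimum is the walk 1->3->4, with weight 1 + (-6) = -5.
Optimal value attained by: walk 1->3->4.
Answer: (M^⊗2)[1][4] = -5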